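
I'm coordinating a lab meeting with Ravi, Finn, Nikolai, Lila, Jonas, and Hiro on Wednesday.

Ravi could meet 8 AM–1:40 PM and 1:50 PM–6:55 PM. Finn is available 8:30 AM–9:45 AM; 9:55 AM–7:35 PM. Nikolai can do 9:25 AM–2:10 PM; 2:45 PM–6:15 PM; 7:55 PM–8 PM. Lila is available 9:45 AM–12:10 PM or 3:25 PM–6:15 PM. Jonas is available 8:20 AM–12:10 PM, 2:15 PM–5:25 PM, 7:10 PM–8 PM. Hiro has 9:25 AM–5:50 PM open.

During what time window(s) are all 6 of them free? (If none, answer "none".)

09:55-12:10, 15:25-17:25

Ravi ∩ Finn: 08:30-09:45, 09:55-13:40, 13:50-18:55.
Ravi ∩ Finn ∩ Nikolai: 09:25-09:45, 09:55-13:40, 13:50-14:10, 14:45-18:15.
Ravi ∩ Finn ∩ Nikolai ∩ Lila: 09:55-12:10, 15:25-18:15.
Ravi ∩ Finn ∩ Nikolai ∩ Lila ∩ Jonas: 09:55-12:10, 15:25-17:25.
Ravi ∩ Finn ∩ Nikolai ∩ Lila ∩ Jonas ∩ Hiro: 09:55-12:10, 15:25-17:25.
So the common availability across everyone is 09:55-12:10, 15:25-17:25.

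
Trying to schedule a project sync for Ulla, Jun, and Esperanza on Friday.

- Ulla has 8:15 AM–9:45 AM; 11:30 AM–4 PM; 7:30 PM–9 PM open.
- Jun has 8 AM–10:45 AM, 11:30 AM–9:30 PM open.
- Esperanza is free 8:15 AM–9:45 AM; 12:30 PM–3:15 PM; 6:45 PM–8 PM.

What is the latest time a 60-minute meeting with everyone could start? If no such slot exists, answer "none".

14:15

Ulla ∩ Jun: 08:15-09:45, 11:30-16:00, 19:30-21:00.
Ulla ∩ Jun ∩ Esperanza: 08:15-09:45, 12:30-15:15, 19:30-20:00.
Those are the intersection windows.
The last common window of at least 60 minutes is 12:30-15:15; a 60-minute meeting can start as late as 14:15 and still end by 15:15.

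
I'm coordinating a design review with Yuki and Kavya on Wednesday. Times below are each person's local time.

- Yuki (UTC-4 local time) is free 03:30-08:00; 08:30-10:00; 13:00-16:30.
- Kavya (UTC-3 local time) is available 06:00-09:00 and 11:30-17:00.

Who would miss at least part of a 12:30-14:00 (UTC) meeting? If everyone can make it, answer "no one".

Yuki in UTC: 07:30-12:00, 12:30-14:00, 17:00-20:30 (add 4h to convert from UTC-4).
Kavya in UTC: 09:00-12:00, 14:30-20:00 (add 3h to convert from UTC-3).
Yuki: free for 12:30-14:00. Kavya: not fully free for 12:30-14:00.

Kavya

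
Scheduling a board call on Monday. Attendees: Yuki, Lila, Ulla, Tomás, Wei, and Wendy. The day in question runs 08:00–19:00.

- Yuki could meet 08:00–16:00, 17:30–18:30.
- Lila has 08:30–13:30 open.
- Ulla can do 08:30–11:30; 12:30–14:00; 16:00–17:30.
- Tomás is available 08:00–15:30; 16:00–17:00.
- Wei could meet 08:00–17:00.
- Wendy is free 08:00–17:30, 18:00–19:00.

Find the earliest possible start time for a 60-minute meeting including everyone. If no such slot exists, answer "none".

08:30

Yuki ∩ Lila: 08:30-13:30.
Yuki ∩ Lila ∩ Ulla: 08:30-11:30, 12:30-13:30.
Yuki ∩ Lila ∩ Ulla ∩ Tomás: 08:30-11:30, 12:30-13:30.
Yuki ∩ Lila ∩ Ulla ∩ Tomás ∩ Wei: 08:30-11:30, 12:30-13:30.
Yuki ∩ Lila ∩ Ulla ∩ Tomás ∩ Wei ∩ Wendy: 08:30-11:30, 12:30-13:30.
So the common availability across everyone is 08:30-11:30, 12:30-13:30.
The first common window of at least 60 minutes is 08:30-11:30, so the earliest start is 08:30.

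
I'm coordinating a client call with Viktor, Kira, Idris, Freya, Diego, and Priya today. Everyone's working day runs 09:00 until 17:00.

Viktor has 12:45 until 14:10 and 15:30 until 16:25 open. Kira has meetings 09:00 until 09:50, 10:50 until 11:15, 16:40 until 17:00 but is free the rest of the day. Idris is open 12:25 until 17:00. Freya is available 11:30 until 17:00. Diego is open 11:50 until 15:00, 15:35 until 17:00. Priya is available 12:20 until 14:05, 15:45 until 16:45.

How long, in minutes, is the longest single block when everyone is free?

Viktor free: 12:45-14:10, 15:30-16:25.
Kira free: 09:50-10:50, 11:15-16:40 (invert busy blocks within the working day).
Idris free: 12:25-17:00.
Freya free: 11:30-17:00.
Diego free: 11:50-15:00, 15:35-17:00.
Priya free: 12:20-14:05, 15:45-16:45.
Viktor ∩ Kira: 12:45-14:10, 15:30-16:25.
Viktor ∩ Kira ∩ Idris: 12:45-14:10, 15:30-16:25.
Viktor ∩ Kira ∩ Idris ∩ Freya: 12:45-14:10, 15:30-16:25.
Viktor ∩ Kira ∩ Idris ∩ Freya ∩ Diego: 12:45-14:10, 15:35-16:25.
Viktor ∩ Kira ∩ Idris ∩ Freya ∩ Diego ∩ Priya: 12:45-14:05, 15:45-16:25.
The longest is 12:45-14:05 at 80 minutes.

80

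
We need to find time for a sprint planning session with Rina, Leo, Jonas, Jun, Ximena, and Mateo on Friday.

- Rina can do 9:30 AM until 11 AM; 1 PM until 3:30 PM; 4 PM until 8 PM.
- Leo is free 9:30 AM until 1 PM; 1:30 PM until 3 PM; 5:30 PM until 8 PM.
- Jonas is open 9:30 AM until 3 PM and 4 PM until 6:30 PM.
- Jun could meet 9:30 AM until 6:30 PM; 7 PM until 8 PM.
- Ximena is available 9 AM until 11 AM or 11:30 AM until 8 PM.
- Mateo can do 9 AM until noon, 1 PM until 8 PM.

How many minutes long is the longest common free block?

90

Rina ∩ Leo: 09:30-11:00, 13:30-15:00, 17:30-20:00.
Rina ∩ Leo ∩ Jonas: 09:30-11:00, 13:30-15:00, 17:30-18:30.
Rina ∩ Leo ∩ Jonas ∩ Jun: 09:30-11:00, 13:30-15:00, 17:30-18:30.
Rina ∩ Leo ∩ Jonas ∩ Jun ∩ Ximena: 09:30-11:00, 13:30-15:00, 17:30-18:30.
Rina ∩ Leo ∩ Jonas ∩ Jun ∩ Ximena ∩ Mateo: 09:30-11:00, 13:30-15:00, 17:30-18:30.
The longest is 09:30-11:00 at 90 minutes.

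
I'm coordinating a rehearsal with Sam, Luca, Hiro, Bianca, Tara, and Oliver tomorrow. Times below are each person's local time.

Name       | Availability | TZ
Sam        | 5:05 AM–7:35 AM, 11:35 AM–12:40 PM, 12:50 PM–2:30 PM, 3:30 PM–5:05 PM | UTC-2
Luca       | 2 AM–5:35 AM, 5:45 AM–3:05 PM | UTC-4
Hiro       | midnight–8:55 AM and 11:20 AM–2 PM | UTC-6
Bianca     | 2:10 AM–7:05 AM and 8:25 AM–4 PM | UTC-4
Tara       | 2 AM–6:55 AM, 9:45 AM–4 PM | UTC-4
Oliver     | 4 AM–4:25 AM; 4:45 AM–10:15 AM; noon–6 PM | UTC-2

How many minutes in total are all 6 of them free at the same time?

290

Sam in UTC: 07:05-09:35, 13:35-14:40, 14:50-16:30, 17:30-19:05 (add 2h to convert from UTC-2).
Luca in UTC: 06:00-09:35, 09:45-19:05 (add 4h to convert from UTC-4).
Hiro in UTC: 06:00-14:55, 17:20-20:00 (add 6h to convert from UTC-6).
Bianca in UTC: 06:10-11:05, 12:25-20:00 (add 4h to convert from UTC-4).
Tara in UTC: 06:00-10:55, 13:45-20:00 (add 4h to convert from UTC-4).
Oliver in UTC: 06:00-06:25, 06:45-12:15, 14:00-20:00 (add 2h to convert from UTC-2).
Sam ∩ Luca: 07:05-09:35, 13:35-14:40, 14:50-16:30, 17:30-19:05.
Sam ∩ Luca ∩ Hiro: 07:05-09:35, 13:35-14:40, 14:50-14:55, 17:30-19:05.
Sam ∩ Luca ∩ Hiro ∩ Bianca: 07:05-09:35, 13:35-14:40, 14:50-14:55, 17:30-19:05.
Sam ∩ Luca ∩ Hiro ∩ Bianca ∩ Tara: 07:05-09:35, 13:45-14:40, 14:50-14:55, 17:30-19:05.
Sam ∩ Luca ∩ Hiro ∩ Bianca ∩ Tara ∩ Oliver: 07:05-09:35, 14:00-14:40, 14:50-14:55, 17:30-19:05.
Those are the intersection windows.
Summing the common windows: 150 + 40 + 5 + 95 = 290 minutes.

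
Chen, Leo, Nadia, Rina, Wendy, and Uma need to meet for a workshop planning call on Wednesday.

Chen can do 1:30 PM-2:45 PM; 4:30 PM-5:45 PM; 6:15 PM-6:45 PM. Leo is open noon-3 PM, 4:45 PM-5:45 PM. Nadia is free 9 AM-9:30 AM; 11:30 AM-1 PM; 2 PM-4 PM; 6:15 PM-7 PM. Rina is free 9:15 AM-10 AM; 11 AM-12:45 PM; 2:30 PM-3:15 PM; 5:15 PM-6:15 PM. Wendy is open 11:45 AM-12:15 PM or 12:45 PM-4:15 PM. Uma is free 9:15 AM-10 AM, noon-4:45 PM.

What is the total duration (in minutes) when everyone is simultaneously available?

15

Chen ∩ Leo: 13:30-14:45, 16:45-17:45.
Chen ∩ Leo ∩ Nadia: 14:00-14:45.
Chen ∩ Leo ∩ Nadia ∩ Rina: 14:30-14:45.
Chen ∩ Leo ∩ Nadia ∩ Rina ∩ Wendy: 14:30-14:45.
Chen ∩ Leo ∩ Nadia ∩ Rina ∩ Wendy ∩ Uma: 14:30-14:45.
That's a single block of 15 minutes.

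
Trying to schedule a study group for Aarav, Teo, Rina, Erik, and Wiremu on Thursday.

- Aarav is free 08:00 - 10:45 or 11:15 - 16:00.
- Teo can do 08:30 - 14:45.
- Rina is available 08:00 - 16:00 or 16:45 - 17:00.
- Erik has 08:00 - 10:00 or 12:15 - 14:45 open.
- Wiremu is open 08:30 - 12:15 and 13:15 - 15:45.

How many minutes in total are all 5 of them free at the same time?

Aarav ∩ Teo: 08:30-10:45, 11:15-14:45.
Aarav ∩ Teo ∩ Rina: 08:30-10:45, 11:15-14:45.
Aarav ∩ Teo ∩ Rina ∩ Erik: 08:30-10:00, 12:15-14:45.
Aarav ∩ Teo ∩ Rina ∩ Erik ∩ Wiremu: 08:30-10:00, 13:15-14:45.
Those are the intersection windows.
Summing the common windows: 90 + 90 = 180 minutes.

180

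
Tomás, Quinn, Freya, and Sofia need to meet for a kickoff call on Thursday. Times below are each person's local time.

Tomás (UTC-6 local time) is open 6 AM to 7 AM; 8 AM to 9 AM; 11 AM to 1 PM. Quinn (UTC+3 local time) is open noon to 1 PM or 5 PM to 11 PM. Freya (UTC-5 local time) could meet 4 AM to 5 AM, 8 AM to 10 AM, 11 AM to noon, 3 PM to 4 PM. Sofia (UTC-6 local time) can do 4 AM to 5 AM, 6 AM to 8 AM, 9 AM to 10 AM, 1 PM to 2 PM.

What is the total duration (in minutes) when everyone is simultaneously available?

Tomás in UTC: 12:00-13:00, 14:00-15:00, 17:00-19:00 (add 6h to convert from UTC-6).
Quinn in UTC: 09:00-10:00, 14:00-20:00 (subtract 3h to convert from UTC+3).
Freya in UTC: 09:00-10:00, 13:00-15:00, 16:00-17:00, 20:00-21:00 (add 5h to convert from UTC-5).
Sofia in UTC: 10:00-11:00, 12:00-14:00, 15:00-16:00, 19:00-20:00 (add 6h to convert from UTC-6).
Tomás ∩ Quinn: 14:00-15:00, 17:00-19:00.
Tomás ∩ Quinn ∩ Freya: 14:00-15:00.
Tomás ∩ Quinn ∩ Freya ∩ Sofia: ∅.
There is no time when everyone is free.
There is no common window, so the total is 0 minutes.

0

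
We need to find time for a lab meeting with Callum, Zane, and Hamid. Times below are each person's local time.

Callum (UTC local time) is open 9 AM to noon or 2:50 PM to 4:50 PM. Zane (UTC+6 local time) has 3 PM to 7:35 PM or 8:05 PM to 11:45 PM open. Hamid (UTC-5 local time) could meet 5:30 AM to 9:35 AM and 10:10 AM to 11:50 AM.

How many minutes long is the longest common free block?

100

Callum in UTC: 09:00-12:00, 14:50-16:50.
Zane in UTC: 09:00-13:35, 14:05-17:45 (subtract 6h to convert from UTC+6).
Hamid in UTC: 10:30-14:35, 15:10-16:50 (add 5h to convert from UTC-5).
Callum ∩ Zane: 09:00-12:00, 14:50-16:50.
Callum ∩ Zane ∩ Hamid: 10:30-12:00, 15:10-16:50.
The longest is 15:10-16:50 at 100 minutes.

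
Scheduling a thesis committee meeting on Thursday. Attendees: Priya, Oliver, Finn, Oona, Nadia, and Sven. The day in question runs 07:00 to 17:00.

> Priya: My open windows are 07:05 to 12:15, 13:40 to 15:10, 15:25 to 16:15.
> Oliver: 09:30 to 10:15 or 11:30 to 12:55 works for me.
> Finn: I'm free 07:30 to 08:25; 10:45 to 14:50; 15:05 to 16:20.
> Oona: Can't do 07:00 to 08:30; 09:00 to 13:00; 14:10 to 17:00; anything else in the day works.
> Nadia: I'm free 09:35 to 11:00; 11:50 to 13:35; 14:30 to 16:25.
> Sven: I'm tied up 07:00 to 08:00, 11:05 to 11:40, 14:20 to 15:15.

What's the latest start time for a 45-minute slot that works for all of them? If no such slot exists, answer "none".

none

Priya free: 07:05-12:15, 13:40-15:10, 15:25-16:15.
Oliver free: 09:30-10:15, 11:30-12:55.
Finn free: 07:30-08:25, 10:45-14:50, 15:05-16:20.
Oona free: 08:30-09:00, 13:00-14:10 (invert busy blocks within the working day).
Nadia free: 09:35-11:00, 11:50-13:35, 14:30-16:25.
Sven free: 08:00-11:05, 11:40-14:20, 15:15-17:00 (invert busy blocks within the working day).
Priya ∩ Oliver: 09:30-10:15, 11:30-12:15.
Priya ∩ Oliver ∩ Finn: 11:30-12:15.
Priya ∩ Oliver ∩ Finn ∩ Oona: ∅.
Priya ∩ Oliver ∩ Finn ∩ Oona ∩ Nadia: ∅.
Priya ∩ Oliver ∩ Finn ∩ Oona ∩ Nadia ∩ Sven: ∅.
There is no time when everyone is free.
No common window is at least 45 minutes long.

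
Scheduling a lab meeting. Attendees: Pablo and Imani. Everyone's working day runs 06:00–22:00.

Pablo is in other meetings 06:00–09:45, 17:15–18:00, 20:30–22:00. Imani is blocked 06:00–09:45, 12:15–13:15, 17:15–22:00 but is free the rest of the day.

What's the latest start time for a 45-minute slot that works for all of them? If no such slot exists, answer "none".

Pablo free: 09:45-17:15, 18:00-20:30 (invert busy blocks within the working day).
Imani free: 09:45-12:15, 13:15-17:15 (invert busy blocks within the working day).
Pablo ∩ Imani: 09:45-12:15, 13:15-17:15.
The last common window of at least 45 minutes is 13:15-17:15; a 45-minute meeting can start as late as 16:30 and still end by 17:15.

16:30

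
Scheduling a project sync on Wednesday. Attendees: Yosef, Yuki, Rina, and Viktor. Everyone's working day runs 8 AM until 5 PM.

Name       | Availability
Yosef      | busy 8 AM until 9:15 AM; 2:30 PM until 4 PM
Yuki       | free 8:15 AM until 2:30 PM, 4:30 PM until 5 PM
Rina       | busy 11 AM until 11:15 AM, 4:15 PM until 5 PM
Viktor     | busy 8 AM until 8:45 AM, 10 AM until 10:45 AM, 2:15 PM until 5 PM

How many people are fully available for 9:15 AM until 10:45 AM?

Yosef free: 09:15-14:30, 16:00-17:00 (invert busy blocks within the working day).
Yuki free: 08:15-14:30, 16:30-17:00.
Rina free: 08:00-11:00, 11:15-16:15 (invert busy blocks within the working day).
Viktor free: 08:45-10:00, 10:45-14:15 (invert busy blocks within the working day).
Yosef, Yuki, and Rina can make the full 09:15-10:45 slot — that's 3.

3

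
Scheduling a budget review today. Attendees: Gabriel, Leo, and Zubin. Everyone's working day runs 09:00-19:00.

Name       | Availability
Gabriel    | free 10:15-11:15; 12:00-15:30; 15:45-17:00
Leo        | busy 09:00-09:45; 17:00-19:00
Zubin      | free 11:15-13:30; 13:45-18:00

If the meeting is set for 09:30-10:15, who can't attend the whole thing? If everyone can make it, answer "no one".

Gabriel, Leo, Zubin

Gabriel free: 10:15-11:15, 12:00-15:30, 15:45-17:00.
Leo free: 09:45-17:00 (invert busy blocks within the working day).
Zubin free: 11:15-13:30, 13:45-18:00.
Gabriel: not fully free for 09:30-10:15. Leo: not fully free for 09:30-10:15. Zubin: not fully free for 09:30-10:15.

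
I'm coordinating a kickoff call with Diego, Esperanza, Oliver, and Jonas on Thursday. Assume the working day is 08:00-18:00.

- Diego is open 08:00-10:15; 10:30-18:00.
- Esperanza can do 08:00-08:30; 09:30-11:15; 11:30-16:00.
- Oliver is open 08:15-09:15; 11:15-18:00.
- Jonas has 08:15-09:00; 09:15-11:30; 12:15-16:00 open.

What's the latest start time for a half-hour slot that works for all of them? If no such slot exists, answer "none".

15:30

Diego ∩ Esperanza: 08:00-08:30, 09:30-10:15, 10:30-11:15, 11:30-16:00.
Diego ∩ Esperanza ∩ Oliver: 08:15-08:30, 11:30-16:00.
Diego ∩ Esperanza ∩ Oliver ∩ Jonas: 08:15-08:30, 12:15-16:00.
The last common window of at least 30 minutes is 12:15-16:00; a 30-minute meeting can start as late as 15:30 and still end by 16:00.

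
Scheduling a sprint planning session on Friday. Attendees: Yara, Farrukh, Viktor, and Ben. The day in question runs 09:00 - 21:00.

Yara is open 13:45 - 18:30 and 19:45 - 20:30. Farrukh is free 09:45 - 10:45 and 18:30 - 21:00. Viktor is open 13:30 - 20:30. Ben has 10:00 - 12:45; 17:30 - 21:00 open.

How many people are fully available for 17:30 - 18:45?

Viktor and Ben can make the full 17:30-18:45 slot — that's 2.

2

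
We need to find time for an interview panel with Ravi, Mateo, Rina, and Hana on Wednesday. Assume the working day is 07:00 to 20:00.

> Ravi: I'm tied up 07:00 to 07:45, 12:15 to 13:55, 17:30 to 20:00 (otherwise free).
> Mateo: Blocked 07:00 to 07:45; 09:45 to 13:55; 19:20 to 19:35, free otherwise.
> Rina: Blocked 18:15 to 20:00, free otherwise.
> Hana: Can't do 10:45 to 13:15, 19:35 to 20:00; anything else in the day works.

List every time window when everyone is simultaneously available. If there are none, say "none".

07:45-09:45, 13:55-17:30

Ravi free: 07:45-12:15, 13:55-17:30 (invert busy blocks within the working day).
Mateo free: 07:45-09:45, 13:55-19:20, 19:35-20:00 (invert busy blocks within the working day).
Rina free: 07:00-18:15 (invert busy blocks within the working day).
Hana free: 07:00-10:45, 13:15-19:35 (invert busy blocks within the working day).
Ravi ∩ Mateo: 07:45-09:45, 13:55-17:30.
Ravi ∩ Mateo ∩ Rina: 07:45-09:45, 13:55-17:30.
Ravi ∩ Mateo ∩ Rina ∩ Hana: 07:45-09:45, 13:55-17:30.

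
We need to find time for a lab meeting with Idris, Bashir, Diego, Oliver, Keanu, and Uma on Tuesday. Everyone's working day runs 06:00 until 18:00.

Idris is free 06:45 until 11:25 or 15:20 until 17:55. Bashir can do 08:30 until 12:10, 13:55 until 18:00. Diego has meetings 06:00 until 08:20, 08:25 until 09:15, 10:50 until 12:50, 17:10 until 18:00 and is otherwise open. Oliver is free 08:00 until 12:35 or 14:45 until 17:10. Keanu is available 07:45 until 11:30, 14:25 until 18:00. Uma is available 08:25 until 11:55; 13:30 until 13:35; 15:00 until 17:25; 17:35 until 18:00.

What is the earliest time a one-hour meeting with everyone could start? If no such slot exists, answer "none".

09:15

Idris free: 06:45-11:25, 15:20-17:55.
Bashir free: 08:30-12:10, 13:55-18:00.
Diego free: 08:20-08:25, 09:15-10:50, 12:50-17:10 (invert busy blocks within the working day).
Oliver free: 08:00-12:35, 14:45-17:10.
Keanu free: 07:45-11:30, 14:25-18:00.
Uma free: 08:25-11:55, 13:30-13:35, 15:00-17:25, 17:35-18:00.
Idris ∩ Bashir: 08:30-11:25, 15:20-17:55.
Idris ∩ Bashir ∩ Diego: 09:15-10:50, 15:20-17:10.
Idris ∩ Bashir ∩ Diego ∩ Oliver: 09:15-10:50, 15:20-17:10.
Idris ∩ Bashir ∩ Diego ∩ Oliver ∩ Keanu: 09:15-10:50, 15:20-17:10.
Idris ∩ Bashir ∩ Diego ∩ Oliver ∩ Keanu ∩ Uma: 09:15-10:50, 15:20-17:10.
So the common availability across everyone is 09:15-10:50, 15:20-17:10.
The first common window of at least 60 minutes is 09:15-10:50, so the earliest start is 09:15.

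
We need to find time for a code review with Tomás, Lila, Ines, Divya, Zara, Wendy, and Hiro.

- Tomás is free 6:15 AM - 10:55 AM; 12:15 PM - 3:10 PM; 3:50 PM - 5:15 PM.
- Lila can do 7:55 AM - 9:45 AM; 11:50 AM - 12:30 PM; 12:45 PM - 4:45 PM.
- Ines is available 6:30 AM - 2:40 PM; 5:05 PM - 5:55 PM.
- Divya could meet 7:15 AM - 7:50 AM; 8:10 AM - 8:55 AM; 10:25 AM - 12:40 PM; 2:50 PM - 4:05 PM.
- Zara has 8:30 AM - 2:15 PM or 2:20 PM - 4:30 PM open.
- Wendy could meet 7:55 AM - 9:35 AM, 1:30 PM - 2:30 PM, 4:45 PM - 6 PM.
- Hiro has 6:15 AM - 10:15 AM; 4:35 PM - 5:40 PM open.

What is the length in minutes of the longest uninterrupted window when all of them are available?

25

Tomás ∩ Lila: 07:55-09:45, 12:15-12:30, 12:45-15:10, 15:50-16:45.
Tomás ∩ Lila ∩ Ines: 07:55-09:45, 12:15-12:30, 12:45-14:40.
Tomás ∩ Lila ∩ Ines ∩ Divya: 08:10-08:55, 12:15-12:30.
Tomás ∩ Lila ∩ Ines ∩ Divya ∩ Zara: 08:30-08:55, 12:15-12:30.
Tomás ∩ Lila ∩ Ines ∩ Divya ∩ Zara ∩ Wendy: 08:30-08:55.
Tomás ∩ Lila ∩ Ines ∩ Divya ∩ Zara ∩ Wendy ∩ Hiro: 08:30-08:55.
Those are the intersection windows.
The longest is 08:30-08:55 at 25 minutes.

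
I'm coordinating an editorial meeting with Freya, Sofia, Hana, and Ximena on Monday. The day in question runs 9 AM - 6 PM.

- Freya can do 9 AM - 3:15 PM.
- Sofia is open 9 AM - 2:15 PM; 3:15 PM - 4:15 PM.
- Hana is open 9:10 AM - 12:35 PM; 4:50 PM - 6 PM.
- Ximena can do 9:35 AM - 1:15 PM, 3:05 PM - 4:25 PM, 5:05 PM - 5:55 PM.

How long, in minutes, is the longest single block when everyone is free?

180

Freya ∩ Sofia: 09:00-14:15.
Freya ∩ Sofia ∩ Hana: 09:10-12:35.
Freya ∩ Sofia ∩ Hana ∩ Ximena: 09:35-12:35.
Those are the intersection windows.
The longest is 09:35-12:35 at 180 minutes.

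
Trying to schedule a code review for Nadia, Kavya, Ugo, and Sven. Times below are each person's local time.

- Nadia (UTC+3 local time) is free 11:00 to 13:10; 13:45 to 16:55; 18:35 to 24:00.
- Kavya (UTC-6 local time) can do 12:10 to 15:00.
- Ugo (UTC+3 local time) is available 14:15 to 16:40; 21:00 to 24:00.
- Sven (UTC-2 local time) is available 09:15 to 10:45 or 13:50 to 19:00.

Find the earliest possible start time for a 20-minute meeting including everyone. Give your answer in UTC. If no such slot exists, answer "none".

Nadia in UTC: 08:00-10:10, 10:45-13:55, 15:35-21:00 (subtract 3h to convert from UTC+3).
Kavya in UTC: 18:10-21:00 (add 6h to convert from UTC-6).
Ugo in UTC: 11:15-13:40, 18:00-21:00 (subtract 3h to convert from UTC+3).
Sven in UTC: 11:15-12:45, 15:50-21:00 (add 2h to convert from UTC-2).
Nadia ∩ Kavya: 18:10-21:00.
Nadia ∩ Kavya ∩ Ugo: 18:10-21:00.
Nadia ∩ Kavya ∩ Ugo ∩ Sven: 18:10-21:00.
The first common window of at least 20 minutes is 18:10-21:00, so the earliest start is 18:10.

18:10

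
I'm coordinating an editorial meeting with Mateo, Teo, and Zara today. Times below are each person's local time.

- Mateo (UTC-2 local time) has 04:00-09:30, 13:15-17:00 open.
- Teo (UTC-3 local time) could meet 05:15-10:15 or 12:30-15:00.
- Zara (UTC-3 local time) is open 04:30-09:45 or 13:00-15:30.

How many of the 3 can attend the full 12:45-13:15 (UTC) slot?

1

Mateo in UTC: 06:00-11:30, 15:15-19:00 (add 2h to convert from UTC-2).
Teo in UTC: 08:15-13:15, 15:30-18:00 (add 3h to convert from UTC-3).
Zara in UTC: 07:30-12:45, 16:00-18:30 (add 3h to convert from UTC-3).
Teo can make the full 12:45-13:15 slot — that's 1.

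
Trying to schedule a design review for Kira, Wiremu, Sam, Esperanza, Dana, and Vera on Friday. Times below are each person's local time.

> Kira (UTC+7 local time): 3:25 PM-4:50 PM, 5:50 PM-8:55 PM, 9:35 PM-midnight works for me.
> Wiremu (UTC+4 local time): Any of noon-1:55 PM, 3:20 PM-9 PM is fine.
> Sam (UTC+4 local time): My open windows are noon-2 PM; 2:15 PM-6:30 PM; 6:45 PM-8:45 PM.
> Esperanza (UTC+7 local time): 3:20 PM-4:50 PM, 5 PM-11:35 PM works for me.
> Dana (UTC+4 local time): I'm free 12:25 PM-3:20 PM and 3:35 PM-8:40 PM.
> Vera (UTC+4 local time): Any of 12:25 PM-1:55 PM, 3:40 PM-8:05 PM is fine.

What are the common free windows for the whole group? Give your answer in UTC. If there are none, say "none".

08:25-09:50, 11:40-13:55, 14:45-16:05

Kira in UTC: 08:25-09:50, 10:50-13:55, 14:35-17:00 (subtract 7h to convert from UTC+7).
Wiremu in UTC: 08:00-09:55, 11:20-17:00 (subtract 4h to convert from UTC+4).
Sam in UTC: 08:00-10:00, 10:15-14:30, 14:45-16:45 (subtract 4h to convert from UTC+4).
Esperanza in UTC: 08:20-09:50, 10:00-16:35 (subtract 7h to convert from UTC+7).
Dana in UTC: 08:25-11:20, 11:35-16:40 (subtract 4h to convert from UTC+4).
Vera in UTC: 08:25-09:55, 11:40-16:05 (subtract 4h to convert from UTC+4).
Kira ∩ Wiremu: 08:25-09:50, 11:20-13:55, 14:35-17:00.
Kira ∩ Wiremu ∩ Sam: 08:25-09:50, 11:20-13:55, 14:45-16:45.
Kira ∩ Wiremu ∩ Sam ∩ Esperanza: 08:25-09:50, 11:20-13:55, 14:45-16:35.
Kira ∩ Wiremu ∩ Sam ∩ Esperanza ∩ Dana: 08:25-09:50, 11:35-13:55, 14:45-16:35.
Kira ∩ Wiremu ∩ Sam ∩ Esperanza ∩ Dana ∩ Vera: 08:25-09:50, 11:40-13:55, 14:45-16:05.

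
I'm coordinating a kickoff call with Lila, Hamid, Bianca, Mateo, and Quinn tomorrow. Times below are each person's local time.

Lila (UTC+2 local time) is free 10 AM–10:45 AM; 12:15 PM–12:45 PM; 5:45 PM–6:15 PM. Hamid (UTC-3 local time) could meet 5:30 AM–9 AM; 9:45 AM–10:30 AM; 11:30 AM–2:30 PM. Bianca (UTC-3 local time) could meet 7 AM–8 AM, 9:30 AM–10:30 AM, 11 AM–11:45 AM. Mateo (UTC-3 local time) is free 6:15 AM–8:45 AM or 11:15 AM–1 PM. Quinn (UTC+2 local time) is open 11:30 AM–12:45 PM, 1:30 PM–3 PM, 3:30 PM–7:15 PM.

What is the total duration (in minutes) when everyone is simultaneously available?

Lila in UTC: 08:00-08:45, 10:15-10:45, 15:45-16:15 (subtract 2h to convert from UTC+2).
Hamid in UTC: 08:30-12:00, 12:45-13:30, 14:30-17:30 (add 3h to convert from UTC-3).
Bianca in UTC: 10:00-11:00, 12:30-13:30, 14:00-14:45 (add 3h to convert from UTC-3).
Mateo in UTC: 09:15-11:45, 14:15-16:00 (add 3h to convert from UTC-3).
Quinn in UTC: 09:30-10:45, 11:30-13:00, 13:30-17:15 (subtract 2h to convert from UTC+2).
Lila ∩ Hamid: 08:30-08:45, 10:15-10:45, 15:45-16:15.
Lila ∩ Hamid ∩ Bianca: 10:15-10:45.
Lila ∩ Hamid ∩ Bianca ∩ Mateo: 10:15-10:45.
Lila ∩ Hamid ∩ Bianca ∩ Mateo ∩ Quinn: 10:15-10:45.
That's a single block of 30 minutes.

30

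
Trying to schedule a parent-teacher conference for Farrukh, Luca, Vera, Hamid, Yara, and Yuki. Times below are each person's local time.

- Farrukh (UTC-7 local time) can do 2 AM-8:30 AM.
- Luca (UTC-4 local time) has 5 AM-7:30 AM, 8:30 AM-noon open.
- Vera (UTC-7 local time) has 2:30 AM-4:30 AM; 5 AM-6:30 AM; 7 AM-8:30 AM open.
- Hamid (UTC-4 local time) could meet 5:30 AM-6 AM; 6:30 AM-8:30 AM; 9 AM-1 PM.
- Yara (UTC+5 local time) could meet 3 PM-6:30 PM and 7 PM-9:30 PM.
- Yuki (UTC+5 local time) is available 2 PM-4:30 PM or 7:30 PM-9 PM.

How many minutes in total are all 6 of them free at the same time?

Farrukh in UTC: 09:00-15:30 (add 7h to convert from UTC-7).
Luca in UTC: 09:00-11:30, 12:30-16:00 (add 4h to convert from UTC-4).
Vera in UTC: 09:30-11:30, 12:00-13:30, 14:00-15:30 (add 7h to convert from UTC-7).
Hamid in UTC: 09:30-10:00, 10:30-12:30, 13:00-17:00 (add 4h to convert from UTC-4).
Yara in UTC: 10:00-13:30, 14:00-16:30 (subtract 5h to convert from UTC+5).
Yuki in UTC: 09:00-11:30, 14:30-16:00 (subtract 5h to convert from UTC+5).
Farrukh ∩ Luca: 09:00-11:30, 12:30-15:30.
Farrukh ∩ Luca ∩ Vera: 09:30-11:30, 12:30-13:30, 14:00-15:30.
Farrukh ∩ Luca ∩ Vera ∩ Hamid: 09:30-10:00, 10:30-11:30, 13:00-13:30, 14:00-15:30.
Farrukh ∩ Luca ∩ Vera ∩ Hamid ∩ Yara: 10:30-11:30, 13:00-13:30, 14:00-15:30.
Farrukh ∩ Luca ∩ Vera ∩ Hamid ∩ Yara ∩ Yuki: 10:30-11:30, 14:30-15:30.
Summing the common windows: 60 + 60 = 120 minutes.

120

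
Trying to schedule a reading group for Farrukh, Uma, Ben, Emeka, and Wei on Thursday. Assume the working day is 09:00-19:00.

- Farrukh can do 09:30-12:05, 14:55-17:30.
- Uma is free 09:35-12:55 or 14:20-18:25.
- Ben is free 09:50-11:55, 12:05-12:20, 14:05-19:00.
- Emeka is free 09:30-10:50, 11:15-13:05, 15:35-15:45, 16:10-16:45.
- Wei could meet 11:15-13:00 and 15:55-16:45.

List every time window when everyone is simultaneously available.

11:15-11:55, 16:10-16:45

Farrukh ∩ Uma: 09:35-12:05, 14:55-17:30.
Farrukh ∩ Uma ∩ Ben: 09:50-11:55, 14:55-17:30.
Farrukh ∩ Uma ∩ Ben ∩ Emeka: 09:50-10:50, 11:15-11:55, 15:35-15:45, 16:10-16:45.
Farrukh ∩ Uma ∩ Ben ∩ Emeka ∩ Wei: 11:15-11:55, 16:10-16:45.
Those are the intersection windows.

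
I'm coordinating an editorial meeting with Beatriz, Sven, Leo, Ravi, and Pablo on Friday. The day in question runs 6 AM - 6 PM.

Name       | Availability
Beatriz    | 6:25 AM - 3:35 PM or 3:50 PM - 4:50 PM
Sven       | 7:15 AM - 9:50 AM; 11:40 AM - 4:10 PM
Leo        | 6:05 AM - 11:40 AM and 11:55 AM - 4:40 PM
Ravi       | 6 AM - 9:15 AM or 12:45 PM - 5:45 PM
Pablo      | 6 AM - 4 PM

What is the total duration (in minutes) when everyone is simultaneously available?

300

Beatriz ∩ Sven: 07:15-09:50, 11:40-15:35, 15:50-16:10.
Beatriz ∩ Sven ∩ Leo: 07:15-09:50, 11:55-15:35, 15:50-16:10.
Beatriz ∩ Sven ∩ Leo ∩ Ravi: 07:15-09:15, 12:45-15:35, 15:50-16:10.
Beatriz ∩ Sven ∩ Leo ∩ Ravi ∩ Pablo: 07:15-09:15, 12:45-15:35, 15:50-16:00.
Summing the common windows: 120 + 170 + 10 = 300 minutes.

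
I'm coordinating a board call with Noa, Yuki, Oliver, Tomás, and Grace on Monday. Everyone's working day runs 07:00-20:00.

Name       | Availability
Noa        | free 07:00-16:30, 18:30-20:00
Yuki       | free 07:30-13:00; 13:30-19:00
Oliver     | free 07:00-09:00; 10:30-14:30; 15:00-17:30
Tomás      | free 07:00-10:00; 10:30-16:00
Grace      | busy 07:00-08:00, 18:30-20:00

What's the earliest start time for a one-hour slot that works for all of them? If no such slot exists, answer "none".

08:00

Noa free: 07:00-16:30, 18:30-20:00.
Yuki free: 07:30-13:00, 13:30-19:00.
Oliver free: 07:00-09:00, 10:30-14:30, 15:00-17:30.
Tomás free: 07:00-10:00, 10:30-16:00.
Grace free: 08:00-18:30 (invert busy blocks within the working day).
Noa ∩ Yuki: 07:30-13:00, 13:30-16:30, 18:30-19:00.
Noa ∩ Yuki ∩ Oliver: 07:30-09:00, 10:30-13:00, 13:30-14:30, 15:00-16:30.
Noa ∩ Yuki ∩ Oliver ∩ Tomás: 07:30-09:00, 10:30-13:00, 13:30-14:30, 15:00-16:00.
Noa ∩ Yuki ∩ Oliver ∩ Tomás ∩ Grace: 08:00-09:00, 10:30-13:00, 13:30-14:30, 15:00-16:00.
The first common window of at least 60 minutes is 08:00-09:00, so the earliest start is 08:00.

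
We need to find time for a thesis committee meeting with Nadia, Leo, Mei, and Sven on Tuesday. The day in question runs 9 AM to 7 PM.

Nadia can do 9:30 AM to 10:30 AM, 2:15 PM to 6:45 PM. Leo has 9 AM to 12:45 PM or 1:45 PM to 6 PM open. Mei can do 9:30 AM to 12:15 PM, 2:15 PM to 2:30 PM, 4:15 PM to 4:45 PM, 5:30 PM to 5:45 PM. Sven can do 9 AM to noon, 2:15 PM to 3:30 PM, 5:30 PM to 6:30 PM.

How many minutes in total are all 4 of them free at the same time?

90

Nadia ∩ Leo: 09:30-10:30, 14:15-18:00.
Nadia ∩ Leo ∩ Mei: 09:30-10:30, 14:15-14:30, 16:15-16:45, 17:30-17:45.
Nadia ∩ Leo ∩ Mei ∩ Sven: 09:30-10:30, 14:15-14:30, 17:30-17:45.
Summing the common windows: 60 + 15 + 15 = 90 minutes.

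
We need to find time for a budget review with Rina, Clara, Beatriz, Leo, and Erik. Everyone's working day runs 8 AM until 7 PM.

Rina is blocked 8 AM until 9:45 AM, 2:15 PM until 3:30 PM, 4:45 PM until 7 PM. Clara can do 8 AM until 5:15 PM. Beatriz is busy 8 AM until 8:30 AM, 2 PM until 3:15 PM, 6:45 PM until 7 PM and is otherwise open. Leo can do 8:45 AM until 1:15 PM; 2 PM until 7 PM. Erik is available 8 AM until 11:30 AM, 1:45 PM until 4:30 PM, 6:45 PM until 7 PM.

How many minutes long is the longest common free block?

Rina free: 09:45-14:15, 15:30-16:45 (invert busy blocks within the working day).
Clara free: 08:00-17:15.
Beatriz free: 08:30-14:00, 15:15-18:45 (invert busy blocks within the working day).
Leo free: 08:45-13:15, 14:00-19:00.
Erik free: 08:00-11:30, 13:45-16:30, 18:45-19:00.
Rina ∩ Clara: 09:45-14:15, 15:30-16:45.
Rina ∩ Clara ∩ Beatriz: 09:45-14:00, 15:30-16:45.
Rina ∩ Clara ∩ Beatriz ∩ Leo: 09:45-13:15, 15:30-16:45.
Rina ∩ Clara ∩ Beatriz ∩ Leo ∩ Erik: 09:45-11:30, 15:30-16:30.
The longest is 09:45-11:30 at 105 minutes.

105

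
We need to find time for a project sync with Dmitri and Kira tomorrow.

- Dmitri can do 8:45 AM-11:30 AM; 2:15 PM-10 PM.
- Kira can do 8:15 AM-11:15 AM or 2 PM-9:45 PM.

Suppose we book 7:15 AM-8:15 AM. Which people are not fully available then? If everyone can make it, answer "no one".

Dmitri, Kira

Dmitri: not fully free for 07:15-08:15. Kira: not fully free for 07:15-08:15.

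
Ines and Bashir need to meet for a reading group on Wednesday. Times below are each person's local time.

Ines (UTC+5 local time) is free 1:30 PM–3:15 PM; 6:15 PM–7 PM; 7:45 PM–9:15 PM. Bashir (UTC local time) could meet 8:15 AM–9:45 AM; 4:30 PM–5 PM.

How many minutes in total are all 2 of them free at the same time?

75

Ines in UTC: 08:30-10:15, 13:15-14:00, 14:45-16:15 (subtract 5h to convert from UTC+5).
Bashir in UTC: 08:15-09:45, 16:30-17:00.
Ines ∩ Bashir: 08:30-09:45.
Those are the intersection windows.
That's a single block of 75 minutes.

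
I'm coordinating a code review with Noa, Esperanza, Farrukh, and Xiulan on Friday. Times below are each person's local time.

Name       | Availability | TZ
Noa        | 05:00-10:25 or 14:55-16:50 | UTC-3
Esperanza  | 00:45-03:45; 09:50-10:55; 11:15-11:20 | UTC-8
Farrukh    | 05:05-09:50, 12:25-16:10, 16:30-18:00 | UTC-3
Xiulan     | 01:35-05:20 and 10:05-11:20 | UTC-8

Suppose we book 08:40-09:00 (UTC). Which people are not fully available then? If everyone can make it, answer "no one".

Esperanza, Xiulan

Noa in UTC: 08:00-13:25, 17:55-19:50 (add 3h to convert from UTC-3).
Esperanza in UTC: 08:45-11:45, 17:50-18:55, 19:15-19:20 (add 8h to convert from UTC-8).
Farrukh in UTC: 08:05-12:50, 15:25-19:10, 19:30-21:00 (add 3h to convert from UTC-3).
Xiulan in UTC: 09:35-13:20, 18:05-19:20 (add 8h to convert from UTC-8).
Noa: free for 08:40-09:00. Esperanza: not fully free for 08:40-09:00. Farrukh: free for 08:40-09:00. Xiulan: not fully free for 08:40-09:00.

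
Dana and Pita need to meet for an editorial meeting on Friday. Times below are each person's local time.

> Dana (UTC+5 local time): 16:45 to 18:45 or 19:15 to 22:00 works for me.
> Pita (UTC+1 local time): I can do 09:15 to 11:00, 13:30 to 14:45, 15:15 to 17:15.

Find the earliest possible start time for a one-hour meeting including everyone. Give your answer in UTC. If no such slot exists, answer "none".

12:30

Dana in UTC: 11:45-13:45, 14:15-17:00 (subtract 5h to convert from UTC+5).
Pita in UTC: 08:15-10:00, 12:30-13:45, 14:15-16:15 (subtract 1h to convert from UTC+1).
Dana ∩ Pita: 12:30-13:45, 14:15-16:15.
Those are the intersection windows.
The first common window of at least 60 minutes is 12:30-13:45, so the earliest start is 12:30.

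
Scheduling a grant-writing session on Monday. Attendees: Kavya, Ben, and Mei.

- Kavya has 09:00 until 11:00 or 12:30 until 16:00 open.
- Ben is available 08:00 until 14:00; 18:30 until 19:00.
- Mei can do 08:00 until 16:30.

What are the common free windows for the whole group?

Kavya ∩ Ben: 09:00-11:00, 12:30-14:00.
Kavya ∩ Ben ∩ Mei: 09:00-11:00, 12:30-14:00.

09:00-11:00, 12:30-14:00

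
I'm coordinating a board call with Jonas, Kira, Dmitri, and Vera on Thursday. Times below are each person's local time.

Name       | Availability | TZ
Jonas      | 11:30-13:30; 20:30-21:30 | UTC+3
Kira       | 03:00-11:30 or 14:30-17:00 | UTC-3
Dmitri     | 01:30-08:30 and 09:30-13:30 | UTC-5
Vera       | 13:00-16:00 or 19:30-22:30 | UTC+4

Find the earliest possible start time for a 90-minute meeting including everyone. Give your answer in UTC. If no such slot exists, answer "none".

Jonas in UTC: 08:30-10:30, 17:30-18:30 (subtract 3h to convert from UTC+3).
Kira in UTC: 06:00-14:30, 17:30-20:00 (add 3h to convert from UTC-3).
Dmitri in UTC: 06:30-13:30, 14:30-18:30 (add 5h to convert from UTC-5).
Vera in UTC: 09:00-12:00, 15:30-18:30 (subtract 4h to convert from UTC+4).
Jonas ∩ Kira: 08:30-10:30, 17:30-18:30.
Jonas ∩ Kira ∩ Dmitri: 08:30-10:30, 17:30-18:30.
Jonas ∩ Kira ∩ Dmitri ∩ Vera: 09:00-10:30, 17:30-18:30.
The first common window of at least 90 minutes is 09:00-10:30, so the earliest start is 09:00.

09:00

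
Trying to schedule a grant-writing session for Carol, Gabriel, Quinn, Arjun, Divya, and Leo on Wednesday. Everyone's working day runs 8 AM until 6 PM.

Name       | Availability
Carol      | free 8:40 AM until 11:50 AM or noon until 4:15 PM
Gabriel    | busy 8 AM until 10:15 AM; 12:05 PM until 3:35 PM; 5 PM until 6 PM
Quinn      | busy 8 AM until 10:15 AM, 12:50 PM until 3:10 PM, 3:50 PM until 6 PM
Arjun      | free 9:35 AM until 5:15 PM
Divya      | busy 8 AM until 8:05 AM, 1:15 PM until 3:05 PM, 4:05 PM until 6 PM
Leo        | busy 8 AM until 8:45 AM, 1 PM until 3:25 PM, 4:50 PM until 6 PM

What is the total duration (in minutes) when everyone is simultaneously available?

115

Carol free: 08:40-11:50, 12:00-16:15.
Gabriel free: 10:15-12:05, 15:35-17:00 (invert busy blocks within the working day).
Quinn free: 10:15-12:50, 15:10-15:50 (invert busy blocks within the working day).
Arjun free: 09:35-17:15.
Divya free: 08:05-13:15, 15:05-16:05 (invert busy blocks within the working day).
Leo free: 08:45-13:00, 15:25-16:50 (invert busy blocks within the working day).
Carol ∩ Gabriel: 10:15-11:50, 12:00-12:05, 15:35-16:15.
Carol ∩ Gabriel ∩ Quinn: 10:15-11:50, 12:00-12:05, 15:35-15:50.
Carol ∩ Gabriel ∩ Quinn ∩ Arjun: 10:15-11:50, 12:00-12:05, 15:35-15:50.
Carol ∩ Gabriel ∩ Quinn ∩ Arjun ∩ Divya: 10:15-11:50, 12:00-12:05, 15:35-15:50.
Carol ∩ Gabriel ∩ Quinn ∩ Arjun ∩ Divya ∩ Leo: 10:15-11:50, 12:00-12:05, 15:35-15:50.
Summing the common windows: 95 + 5 + 15 = 115 minutes.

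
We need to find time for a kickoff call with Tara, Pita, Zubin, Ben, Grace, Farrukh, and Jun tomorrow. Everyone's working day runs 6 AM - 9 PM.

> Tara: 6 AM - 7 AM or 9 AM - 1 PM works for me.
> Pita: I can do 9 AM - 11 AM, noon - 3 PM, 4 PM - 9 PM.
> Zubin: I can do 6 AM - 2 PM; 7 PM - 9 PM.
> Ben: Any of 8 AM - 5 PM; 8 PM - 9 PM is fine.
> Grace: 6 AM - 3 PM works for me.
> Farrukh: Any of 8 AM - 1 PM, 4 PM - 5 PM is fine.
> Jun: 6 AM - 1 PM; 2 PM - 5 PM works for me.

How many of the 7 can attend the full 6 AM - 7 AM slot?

Tara, Zubin, Grace, and Jun can make the full 06:00-07:00 slot — that's 4.

4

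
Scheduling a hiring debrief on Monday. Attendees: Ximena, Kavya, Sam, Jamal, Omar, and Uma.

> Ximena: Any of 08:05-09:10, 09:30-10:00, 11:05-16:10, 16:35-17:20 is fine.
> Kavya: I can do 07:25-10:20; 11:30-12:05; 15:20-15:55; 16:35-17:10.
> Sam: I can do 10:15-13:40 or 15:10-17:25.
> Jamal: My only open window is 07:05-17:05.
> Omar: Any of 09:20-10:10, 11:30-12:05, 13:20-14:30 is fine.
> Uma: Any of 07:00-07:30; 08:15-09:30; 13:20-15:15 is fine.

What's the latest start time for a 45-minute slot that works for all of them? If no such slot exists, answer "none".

Ximena ∩ Kavya: 08:05-09:10, 09:30-10:00, 11:30-12:05, 15:20-15:55, 16:35-17:10.
Ximena ∩ Kavya ∩ Sam: 11:30-12:05, 15:20-15:55, 16:35-17:10.
Ximena ∩ Kavya ∩ Sam ∩ Jamal: 11:30-12:05, 15:20-15:55, 16:35-17:05.
Ximena ∩ Kavya ∩ Sam ∩ Jamal ∩ Omar: 11:30-12:05.
Ximena ∩ Kavya ∩ Sam ∩ Jamal ∩ Omar ∩ Uma: ∅.
There is no time when everyone is free.
No common window is at least 45 minutes long.

none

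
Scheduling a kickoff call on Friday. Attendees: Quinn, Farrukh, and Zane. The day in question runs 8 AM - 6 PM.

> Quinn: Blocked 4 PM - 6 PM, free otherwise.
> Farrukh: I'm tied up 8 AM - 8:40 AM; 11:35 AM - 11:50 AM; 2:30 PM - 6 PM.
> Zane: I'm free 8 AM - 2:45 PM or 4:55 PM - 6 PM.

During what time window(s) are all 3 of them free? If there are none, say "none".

Quinn free: 08:00-16:00 (invert busy blocks within the working day).
Farrukh free: 08:40-11:35, 11:50-14:30 (invert busy blocks within the working day).
Zane free: 08:00-14:45, 16:55-18:00.
Quinn ∩ Farrukh: 08:40-11:35, 11:50-14:30.
Quinn ∩ Farrukh ∩ Zane: 08:40-11:35, 11:50-14:30.

08:40-11:35, 11:50-14:30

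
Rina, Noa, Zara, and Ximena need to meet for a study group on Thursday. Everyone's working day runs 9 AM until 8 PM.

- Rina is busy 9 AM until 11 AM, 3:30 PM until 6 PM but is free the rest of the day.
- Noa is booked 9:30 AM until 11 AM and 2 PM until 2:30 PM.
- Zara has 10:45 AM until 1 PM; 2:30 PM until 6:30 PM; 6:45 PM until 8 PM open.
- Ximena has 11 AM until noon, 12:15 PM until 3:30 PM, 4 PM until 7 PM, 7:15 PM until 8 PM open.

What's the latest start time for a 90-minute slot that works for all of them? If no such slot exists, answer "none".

none

Rina free: 11:00-15:30, 18:00-20:00 (invert busy blocks within the working day).
Noa free: 09:00-09:30, 11:00-14:00, 14:30-20:00 (invert busy blocks within the working day).
Zara free: 10:45-13:00, 14:30-18:30, 18:45-20:00.
Ximena free: 11:00-12:00, 12:15-15:30, 16:00-19:00, 19:15-20:00.
Rina ∩ Noa: 11:00-14:00, 14:30-15:30, 18:00-20:00.
Rina ∩ Noa ∩ Zara: 11:00-13:00, 14:30-15:30, 18:00-18:30, 18:45-20:00.
Rina ∩ Noa ∩ Zara ∩ Ximena: 11:00-12:00, 12:15-13:00, 14:30-15:30, 18:00-18:30, 18:45-19:00, 19:15-20:00.
No common window is at least 90 minutes long.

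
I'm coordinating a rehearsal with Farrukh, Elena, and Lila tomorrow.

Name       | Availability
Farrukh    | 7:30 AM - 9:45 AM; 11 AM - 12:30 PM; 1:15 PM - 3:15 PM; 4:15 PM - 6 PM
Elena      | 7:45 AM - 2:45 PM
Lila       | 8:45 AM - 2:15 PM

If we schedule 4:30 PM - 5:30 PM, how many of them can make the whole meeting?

1

Farrukh can make the full 16:30-17:30 slot — that's 1.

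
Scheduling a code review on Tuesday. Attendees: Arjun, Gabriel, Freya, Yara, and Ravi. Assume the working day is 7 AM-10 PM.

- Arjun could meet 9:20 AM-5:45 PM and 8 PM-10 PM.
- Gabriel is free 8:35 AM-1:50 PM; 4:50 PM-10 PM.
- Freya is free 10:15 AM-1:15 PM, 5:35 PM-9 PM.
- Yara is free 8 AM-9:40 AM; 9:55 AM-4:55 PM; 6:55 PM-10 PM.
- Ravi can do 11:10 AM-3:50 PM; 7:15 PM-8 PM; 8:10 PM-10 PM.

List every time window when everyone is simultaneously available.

Arjun ∩ Gabriel: 09:20-13:50, 16:50-17:45, 20:00-22:00.
Arjun ∩ Gabriel ∩ Freya: 10:15-13:15, 17:35-17:45, 20:00-21:00.
Arjun ∩ Gabriel ∩ Freya ∩ Yara: 10:15-13:15, 20:00-21:00.
Arjun ∩ Gabriel ∩ Freya ∩ Yara ∩ Ravi: 11:10-13:15, 20:10-21:00.
Those are the intersection windows.

11:10-13:15, 20:10-21:00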